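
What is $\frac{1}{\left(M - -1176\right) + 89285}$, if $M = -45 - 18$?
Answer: $\frac{1}{90398} \approx 1.1062 \cdot 10^{-5}$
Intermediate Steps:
$M = -63$
$\frac{1}{\left(M - -1176\right) + 89285} = \frac{1}{\left(-63 - -1176\right) + 89285} = \frac{1}{\left(-63 + 1176\right) + 89285} = \frac{1}{1113 + 89285} = \frac{1}{90398}$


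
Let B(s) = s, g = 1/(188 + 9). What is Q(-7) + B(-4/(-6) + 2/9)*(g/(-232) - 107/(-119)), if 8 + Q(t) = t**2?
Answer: 255753752/6118623 ≈ 41.799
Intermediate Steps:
g = 1/197 ≈ 0.0050761
Q(t) = -8 + t**2
Q(-7) + B(-4/(-6) + 2/9)*(g/(-232) - 107/(-119)) = (-8 + (-7)**2) + (-4/(-6) + 2/9)*((1/197)/(-232) - 107/(-119)) = (-8 + 49) + (-4*(-1/6) + 2*(1/9))*((1/197)*(-1/232) - 107*(-1/119)) = 41 + (2/3 + 2/9)*(-1/45704 + 107/119) = 41 + (8/9)*(4890209/5438776) = 41 + 4890209/6118623 = 255753752/6118623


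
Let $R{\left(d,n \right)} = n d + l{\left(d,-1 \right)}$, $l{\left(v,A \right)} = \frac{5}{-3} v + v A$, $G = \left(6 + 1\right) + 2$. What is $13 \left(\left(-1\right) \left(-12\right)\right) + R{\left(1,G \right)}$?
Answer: $\frac{487}{3} \approx 162.33$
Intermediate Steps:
$G = 9$ ($G = 7 + 2 = 9$)
$l{\left(v,A \right)} = - \frac{5 v}{3} + A v$ ($l{\left(v,A \right)} = 5 \left(- \frac{1}{3}\right) v + A v = - \frac{5 v}{3} + A v$)
$R{\left(d,n \right)} = - \frac{8 d}{3} + d n$ ($R{\left(d,n \right)} = n d + \frac{d \left(-5 + 3 \left(-1\right)\right)}{3} = d n + \frac{d \left(-5 - 3\right)}{3} = d n + \frac{1}{3} d \left(-8\right) = d n - \frac{8 d}{3} = - \frac{8 d}{3} + d n$)
$13 \left(\left(-1\right) \left(-12\right)\right) + R{\left(1,G \right)} = 13 \left(\left(-1\right) \left(-12\right)\right) + \frac{1}{3} \cdot 1 \left(-8 + 3 \cdot 9\right) = 13 \cdot 12 + \frac{1}{3} \cdot 1 \left(-8 + 27\right) = 156 + \frac{1}{3} \cdot 1 \cdot 19 = 156 + \frac{19}{3} = \frac{487}{3}$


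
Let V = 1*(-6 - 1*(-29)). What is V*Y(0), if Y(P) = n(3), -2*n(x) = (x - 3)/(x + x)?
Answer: 0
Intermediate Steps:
n(x) = -(-3 + x)/(4*x) (n(x) = -(x - 3)/(2*(x + x)) = -(-3 + x)/(2*(2*x)) = -(-3 + x)*1/(2*x)/2 = -(-3 + x)/(4*x))
Y(P) = 0 (Y(P) = (¼)*(3 - 1*3)/3 = (¼)*(⅓)*(3 - 3) = (¼)*(⅓)*0 = 0)
V = 23 (V = 1*(-6 + 29) = 1*23 = 23)
V*Y(0) = 23*0 = 0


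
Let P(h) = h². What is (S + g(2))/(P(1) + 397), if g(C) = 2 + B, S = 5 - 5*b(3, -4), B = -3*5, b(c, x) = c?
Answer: -23/398 ≈ -0.057789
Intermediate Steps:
B = -15
S = -10 (S = 5 - 5*3 = 5 - 15 = -10)
g(C) = -13 (g(C) = 2 - 15 = -13)
(S + g(2))/(P(1) + 397) = (-10 - 13)/(1² + 397) = -23/(1 + 397) = -23/398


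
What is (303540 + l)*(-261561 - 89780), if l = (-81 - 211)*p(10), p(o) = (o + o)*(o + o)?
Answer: -65609418340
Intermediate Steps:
p(o) = 4*o² (p(o) = (2*o)*(2*o) = 4*o²)
l = -116800 (l = (-81 - 211)*(4*10²) = -1168*100 = -292*400 = -116800)
(303540 + l)*(-261561 - 89780) = (303540 - 116800)*(-261561 - 89780) = 186740*(-351341) = -65609418340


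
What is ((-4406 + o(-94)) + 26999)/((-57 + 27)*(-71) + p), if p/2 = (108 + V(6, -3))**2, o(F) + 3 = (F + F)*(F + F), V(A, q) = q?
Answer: 28967/12090 ≈ 2.3959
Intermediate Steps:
o(F) = -3 + 4*F**2 (o(F) = -3 + (F + F)*(F + F) = -3 + (2*F)*(2*F) = -3 + 4*F**2)
p = 22050 (p = 2*(108 - 3)**2 = 2*105**2 = 2*11025 = 22050)
((-4406 + o(-94)) + 26999)/((-57 + 27)*(-71) + p) = ((-4406 + (-3 + 4*(-94)**2)) + 26999)/((-57 + 27)*(-71) + 22050) = ((-4406 + (-3 + 4*8836)) + 26999)/(-30*(-71) + 22050) = ((-4406 + (-3 + 35344)) + 26999)/(2130 + 22050) = ((-4406 + 35341) + 26999)/24180 = (30935 + 26999)*(1/24180) = 57934*(1/24180) = 28967/12090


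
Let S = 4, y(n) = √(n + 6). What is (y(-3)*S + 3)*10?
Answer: 30 + 40*√3 ≈ 99.282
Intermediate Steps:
y(n) = √(6 + n)
(y(-3)*S + 3)*10 = (√(6 - 3)*4 + 3)*10 = (√3*4 + 3)*10 = (4*√3 + 3)*10 = (3 + 4*√3)*10 = 30 + 40*√3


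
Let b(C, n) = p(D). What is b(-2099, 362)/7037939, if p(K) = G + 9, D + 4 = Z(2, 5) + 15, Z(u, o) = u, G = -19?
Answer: -10/7037939 ≈ -1.4209e-6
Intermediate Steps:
D = 13 (D = -4 + (2 + 15) = -4 + 17 = 13)
p(K) = -10 (p(K) = -19 + 9 = -10)
b(C, n) = -10
b(-2099, 362)/7037939 = -10/7037939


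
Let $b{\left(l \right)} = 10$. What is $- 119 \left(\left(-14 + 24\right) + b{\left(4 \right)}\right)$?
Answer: $-2380$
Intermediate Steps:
$- 119 \left(\left(-14 + 24\right) + b{\left(4 \right)}\right) = - 119 \left(\left(-14 + 24\right) + 10\right) = - 119 \left(10 + 10\right) = \left(-119\right) 20 = -2380$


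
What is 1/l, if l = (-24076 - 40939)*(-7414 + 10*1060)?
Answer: -1/207137790 ≈ -4.8277e-9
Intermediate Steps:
l = -207137790 (l = -65015*(-7414 + 10600) = -65015*3186 = -207137790)
1/l = 1/(-207137790) = -1/207137790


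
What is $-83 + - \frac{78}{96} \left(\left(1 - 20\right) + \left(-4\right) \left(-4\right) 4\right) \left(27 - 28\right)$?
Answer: $- \frac{743}{16} \approx -46.438$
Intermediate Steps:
$-83 + - \frac{78}{96} \left(\left(1 - 20\right) + \left(-4\right) \left(-4\right) 4\right) \left(27 - 28\right) = -83 + \left(-78\right) \frac{1}{96} \left(\left(1 - 20\right) + 16 \cdot 4\right) \left(-1\right) = -83 - \frac{13 \left(-19 + 64\right) \left(-1\right)}{16} = -83 - \frac{13 \cdot 45 \left(-1\right)}{16} = -83 - - \frac{585}{16} = -83 + \frac{585}{16} = - \frac{743}{16}$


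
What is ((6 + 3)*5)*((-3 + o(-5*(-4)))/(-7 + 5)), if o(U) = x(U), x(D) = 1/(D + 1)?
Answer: 465/7 ≈ 66.429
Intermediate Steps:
x(D) = 1/(1 + D)
o(U) = 1/(1 + U)
((6 + 3)*5)*((-3 + o(-5*(-4)))/(-7 + 5)) = ((6 + 3)*5)*((-3 + 1/(1 - 5*(-4)))/(-7 + 5)) = (9*5)*((-3 + 1/(1 + 20))/(-2)) = 45*((-3 + 1/21)*(-½)) = 45*(-62/21*(-½)) = 45*(31/21) = 465/7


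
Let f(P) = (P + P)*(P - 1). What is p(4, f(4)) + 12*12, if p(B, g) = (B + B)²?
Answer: 208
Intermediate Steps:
f(P) = 2*P*(-1 + P) (f(P) = (2*P)*(-1 + P) = 2*P*(-1 + P))
p(B, g) = 4*B² (p(B, g) = (2*B)² = 4*B²)
p(4, f(4)) + 12*12 = 4*4² + 12*12 = 4*16 + 144 = 64 + 144 = 208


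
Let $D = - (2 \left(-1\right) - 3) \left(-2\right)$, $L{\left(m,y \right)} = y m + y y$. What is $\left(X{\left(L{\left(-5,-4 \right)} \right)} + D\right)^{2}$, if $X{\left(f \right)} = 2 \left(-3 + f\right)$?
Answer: $3136$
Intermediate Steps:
$L{\left(m,y \right)} = y^{2} + m y$ ($L{\left(m,y \right)} = m y + y^{2} = y^{2} + m y$)
$X{\left(f \right)} = -6 + 2 f$
$D = -10$ ($D = - (-2 - 3) \left(-2\right) = \left(-1\right) \left(-5\right) \left(-2\right) = 5 \left(-2\right) = -10$)
$\left(X{\left(L{\left(-5,-4 \right)} \right)} + D\right)^{2} = \left(\left(-6 + 2 \left(- 4 \left(-5 - 4\right)\right)\right) - 10\right)^{2} = \left(\left(-6 + 2 \left(\left(-4\right) \left(-9\right)\right)\right) - 10\right)^{2} = \left(\left(-6 + 2 \cdot 36\right) - 10\right)^{2} = \left(\left(-6 + 72\right) - 10\right)^{2} = \left(66 - 10\right)^{2} = 56^{2} = 3136$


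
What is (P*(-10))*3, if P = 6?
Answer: -180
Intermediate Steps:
(P*(-10))*3 = (6*(-10))*3 = -60*3 = -180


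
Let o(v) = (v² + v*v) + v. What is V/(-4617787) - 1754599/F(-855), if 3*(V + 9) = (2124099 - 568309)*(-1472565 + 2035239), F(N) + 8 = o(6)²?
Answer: -254440627820007/4008239116 ≈ -63479.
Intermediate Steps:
o(v) = v + 2*v² (o(v) = (v² + v²) + v = 2*v² + v = v + 2*v²)
F(N) = 6076 (F(N) = -8 + (6*(1 + 2*6))² = -8 + (6*(1 + 12))² = -8 + (6*13)² = -8 + 78² = -8 + 6084 = 6076)
V = 291800860811 (V = -9 + ((2124099 - 568309)*(-1472565 + 2035239))/3 = -9 + (1555790*562674)/3 = -9 + (⅓)*875402582460 = -9 + 291800860820 = 291800860811)
V/(-4617787) - 1754599/F(-855) = 291800860811/(-4617787) - 1754599/6076 = 291800860811*(-1/4617787) - 1754599*1/6076 = -291800860811/4617787 - 250657/868 = -254440627820007/4008239116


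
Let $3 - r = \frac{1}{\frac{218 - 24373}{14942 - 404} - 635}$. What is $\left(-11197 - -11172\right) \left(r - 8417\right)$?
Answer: $\frac{389390802260}{1851157} \approx 2.1035 \cdot 10^{5}$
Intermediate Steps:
$r = \frac{27781893}{9255785}$ ($r = 3 - \frac{1}{\frac{218 - 24373}{14942 - 404} - 635} = 3 - \frac{1}{- \frac{24155}{14538} - 635} = 3 - \frac{1}{- \frac{9255785}{14538}} = 3 - - \frac{14538}{9255785} = 3 + \frac{14538}{9255785} = \frac{27781893}{9255785} \approx 3.0016$)
$\left(-11197 - -11172\right) \left(r - 8417\right) = \left(-11197 - -11172\right) \left(\frac{27781893}{9255785} - 8417\right) = \left(-11197 + \left(-2784 + 13956\right)\right) \left(- \frac{77878160452}{9255785}\right) = \left(-11197 + 11172\right) \left(- \frac{77878160452}{9255785}\right) = \left(-25\right) \left(- \frac{77878160452}{9255785}\right) = \frac{389390802260}{1851157}$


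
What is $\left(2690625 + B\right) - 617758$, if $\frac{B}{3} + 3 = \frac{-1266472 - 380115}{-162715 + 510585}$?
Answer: $\frac{721080172699}{347870} \approx 2.0728 \cdot 10^{6}$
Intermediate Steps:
$B = - \frac{8070591}{347870}$ ($B = -9 + 3 \frac{-1266472 - 380115}{-162715 + 510585} = -9 + 3 \left(- \frac{1646587}{347870}\right) = -9 - \frac{4939761}{347870} = - \frac{8070591}{347870} \approx -23.2$)
$\left(2690625 + B\right) - 617758 = \left(2690625 - \frac{8070591}{347870}\right) - 617758 = \frac{935979648159}{347870} - 617758 = \frac{721080172699}{347870}$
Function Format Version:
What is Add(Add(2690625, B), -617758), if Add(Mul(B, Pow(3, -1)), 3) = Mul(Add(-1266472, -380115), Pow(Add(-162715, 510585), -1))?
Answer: Rational(721080172699, 347870) ≈ 2.0728e+6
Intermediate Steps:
B = Rational(-8070591, 347870) (B = Add(-9, Mul(3, Mul(Add(-1266472, -380115), Pow(Add(-162715, 510585), -1)))) = Add(-9, Mul(3, Mul(-1646587, Pow(347870, -1)))) = Add(-9, Mul(3, Mul(-1646587, Rational(1, 347870)))) = Add(-9, Mul(3, Rational(-1646587, 347870))) = Add(-9, Rational(-4939761, 347870)) = Rational(-8070591, 347870) ≈ -23.200)
Add(Add(2690625, B), -617758) = Add(Add(2690625, Rational(-8070591, 347870)), -617758) = Add(Rational(935979648159, 347870), -617758) = Rational(721080172699, 347870)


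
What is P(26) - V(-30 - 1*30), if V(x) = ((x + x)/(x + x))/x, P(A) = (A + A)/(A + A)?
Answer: 61/60 ≈ 1.0167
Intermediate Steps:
P(A) = 1 (P(A) = (2*A)/((2*A)) = (2*A)*(1/(2*A)) = 1)
V(x) = 1/x (V(x) = ((2*x)/((2*x)))/x = ((2*x)*(1/(2*x)))/x = 1/x)
P(26) - V(-30 - 1*30) = 1 - 1/(-30 - 1*30) = 1 - 1/(-30 - 30) = 1 - 1/(-60) = 1 - 1*(-1/60) = 1 + 1/60 = 61/60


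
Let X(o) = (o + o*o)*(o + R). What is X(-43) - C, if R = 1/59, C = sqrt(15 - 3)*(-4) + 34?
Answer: -4582022/59 + 8*sqrt(3) ≈ -77648.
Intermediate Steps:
C = 34 - 8*sqrt(3) (C = sqrt(12)*(-4) + 34 = (2*sqrt(3))*(-4) + 34 = -8*sqrt(3) + 34 = 34 - 8*sqrt(3) ≈ 20.144)
R = 1/59 ≈ 0.016949
X(o) = (1/59 + o)*(o + o**2) (X(o) = (o + o*o)*(o + 1/59) = (o + o**2)*(1/59 + o) = (1/59 + o)*(o + o**2))
X(-43) - C = (1/59)*(-43)*(1 + 59*(-43)**2 + 60*(-43)) - (34 - 8*sqrt(3)) = (1/59)*(-43)*(1 + 59*1849 - 2580) + (-34 + 8*sqrt(3)) = (1/59)*(-43)*(1 + 109091 - 2580) + (-34 + 8*sqrt(3)) = (1/59)*(-43)*106512 + (-34 + 8*sqrt(3)) = -4580016/59 + (-34 + 8*sqrt(3)) = -4582022/59 + 8*sqrt(3)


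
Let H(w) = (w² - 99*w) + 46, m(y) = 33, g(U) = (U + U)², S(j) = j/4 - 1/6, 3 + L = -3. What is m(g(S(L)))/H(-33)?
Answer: 33/4402 ≈ 0.0074966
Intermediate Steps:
L = -6 (L = -3 - 3 = -6)
S(j) = -⅙ + j/4 (S(j) = j*(¼) - 1*⅙ = j/4 - ⅙ = -⅙ + j/4)
g(U) = 4*U² (g(U) = (2*U)² = 4*U²)
H(w) = 46 + w² - 99*w
m(g(S(L)))/H(-33) = 33/(46 + (-33)² - 99*(-33)) = 33/(46 + 1089 + 3267) = 33/4402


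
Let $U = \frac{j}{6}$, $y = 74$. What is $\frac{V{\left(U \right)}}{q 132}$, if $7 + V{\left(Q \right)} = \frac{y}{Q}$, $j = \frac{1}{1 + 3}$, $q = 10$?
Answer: $\frac{1769}{1320} \approx 1.3402$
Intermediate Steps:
$j = \frac{1}{4} \approx 0.25$
$U = \frac{1}{24}$ ($U = \frac{1}{6} \cdot \frac{1}{4} = \frac{1}{24} \approx 0.041667$)
$V{\left(Q \right)} = -7 + \frac{74}{Q}$
$\frac{V{\left(U \right)}}{q 132} = \frac{-7 + 74 \frac{1}{\frac{1}{24}}}{10 \cdot 132} = \frac{-7 + 74 \cdot 24}{1320} = \left(-7 + 1776\right) \frac{1}{1320} = 1769 \cdot \frac{1}{1320} = \frac{1769}{1320}$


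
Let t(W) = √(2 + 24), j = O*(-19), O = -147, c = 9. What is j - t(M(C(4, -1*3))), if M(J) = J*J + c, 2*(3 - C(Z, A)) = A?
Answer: 2793 - √26 ≈ 2787.9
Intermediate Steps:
C(Z, A) = 3 - A/2
M(J) = 9 + J² (M(J) = J*J + 9 = J² + 9 = 9 + J²)
j = 2793 (j = -147*(-19) = 2793)
t(W) = √26
j - t(M(C(4, -1*3))) = 2793 - √26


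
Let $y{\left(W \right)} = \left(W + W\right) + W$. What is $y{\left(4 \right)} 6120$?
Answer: $73440$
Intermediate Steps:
$y{\left(W \right)} = 3 W$ ($y{\left(W \right)} = 2 W + W = 3 W$)
$y{\left(4 \right)} 6120 = 3 \cdot 4 \cdot 6120 = 12 \cdot 6120 = 73440$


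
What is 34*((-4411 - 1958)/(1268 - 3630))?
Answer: 108273/1181 ≈ 91.679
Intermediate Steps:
34*((-4411 - 1958)/(1268 - 3630)) = 34*(-6369/(-2362)) = 34*(-6369*(-1/2362)) = 34*(6369/2362) = 108273/1181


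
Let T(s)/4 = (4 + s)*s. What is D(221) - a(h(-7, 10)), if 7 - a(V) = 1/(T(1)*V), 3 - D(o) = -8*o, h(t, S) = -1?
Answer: 35279/20 ≈ 1763.9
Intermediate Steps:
D(o) = 3 + 8*o (D(o) = 3 - (-8)*o = 3 + 8*o)
T(s) = 4*s*(4 + s) (T(s) = 4*((4 + s)*s) = 4*(s*(4 + s)) = 4*s*(4 + s))
a(V) = 7 - 1/(20*V) (a(V) = 7 - 1/((4*1*(4 + 1))*V) = 7 - 1/((4*1*5)*V) = 7 - 1/(20*V))
D(221) - a(h(-7, 10)) = (3 + 8*221) - (7 - 1/20/(-1)) = (3 + 1768) - (7 - 1/20*(-1)) = 1771 - (7 + 1/20) = 1771 - 1*141/20 = 1771 - 141/20 = 35279/20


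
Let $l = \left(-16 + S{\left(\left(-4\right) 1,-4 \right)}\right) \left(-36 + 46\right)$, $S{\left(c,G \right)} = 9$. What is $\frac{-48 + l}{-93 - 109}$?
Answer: $\frac{59}{101} \approx 0.58416$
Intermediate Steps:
$l = -70$ ($l = \left(-16 + 9\right) \left(-36 + 46\right) = \left(-7\right) 10 = -70$)
$\frac{-48 + l}{-93 - 109} = \frac{-48 - 70}{-93 - 109} = - \frac{118}{-202} = \left(-118\right) \left(- \frac{1}{202}\right) = \frac{59}{101}$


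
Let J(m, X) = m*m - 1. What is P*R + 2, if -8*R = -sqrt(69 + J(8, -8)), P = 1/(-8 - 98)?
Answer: 2 - sqrt(33)/424 ≈ 1.9865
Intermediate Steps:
J(m, X) = -1 + m**2 (J(m, X) = m**2 - 1 = -1 + m**2)
P = -1/106 (P = 1/(-106) = -1/106 ≈ -0.0094340)
R = sqrt(33)/4 (R = -(-1)*sqrt(69 + (-1 + 8**2))/8 = -(-1)*sqrt(69 + (-1 + 64))/8 = -(-1)*sqrt(69 + 63)/8 = -(-1)*sqrt(132)/8 = -(-1)*2*sqrt(33)/8 = -(-1)*sqrt(33)/4 = sqrt(33)/4 ≈ 1.4361)
P*R + 2 = -sqrt(33)/424 + 2 = 2 - sqrt(33)/424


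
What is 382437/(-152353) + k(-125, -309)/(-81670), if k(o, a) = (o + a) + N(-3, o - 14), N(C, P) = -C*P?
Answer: -31103977387/12442669510 ≈ -2.4998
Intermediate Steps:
N(C, P) = -C*P
k(o, a) = -42 + a + 4*o (k(o, a) = (o + a) - 1*(-3)*(o - 14) = (a + o) - 1*(-3)*(-14 + o) = (a + o) + (-42 + 3*o) = -42 + a + 4*o)
382437/(-152353) + k(-125, -309)/(-81670) = 382437/(-152353) + (-42 - 309 + 4*(-125))/(-81670) = 382437*(-1/152353) + (-42 - 309 - 500)*(-1/81670) = -382437/152353 - 851*(-1/81670) = -382437/152353 + 851/81670 = -31103977387/12442669510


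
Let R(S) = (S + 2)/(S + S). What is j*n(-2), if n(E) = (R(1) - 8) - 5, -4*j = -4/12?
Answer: -23/24 ≈ -0.95833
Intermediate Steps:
j = 1/12 (j = -(-1)/12 = -1/4*(-1/3) = 1/12 ≈ 0.083333)
R(S) = (2 + S)/(2*S) (R(S) = (2 + S)/((2*S)) = (2 + S)*(1/(2*S)) = (2 + S)/(2*S))
n(E) = -23/2 (n(E) = ((1/2)*(2 + 1)/1 - 8) - 5 = ((1/2)*1*3 - 8) - 5 = (3/2 - 8) - 5 = -13/2 - 5 = -23/2)
j*n(-2) = (1/12)*(-23/2) = -23/24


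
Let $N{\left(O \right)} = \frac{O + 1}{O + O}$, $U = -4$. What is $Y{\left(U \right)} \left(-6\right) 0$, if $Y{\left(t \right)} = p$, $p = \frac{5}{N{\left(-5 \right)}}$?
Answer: $0$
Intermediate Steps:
$N{\left(O \right)} = \frac{1 + O}{2 O}$
$p = \frac{25}{2}$ ($p = \frac{5}{\frac{1}{2} \frac{1}{-5} \left(1 - 5\right)} = \frac{5}{\frac{1}{2} \left(- \frac{1}{5}\right) \left(-4\right)} = \frac{5}{\frac{2}{5}} = 5 \cdot \frac{5}{2} = \frac{25}{2} \approx 12.5$)
$Y{\left(t \right)} = \frac{25}{2}$
$Y{\left(U \right)} \left(-6\right) 0 = \frac{25}{2} \left(-6\right) 0 = \left(-75\right) 0 = 0$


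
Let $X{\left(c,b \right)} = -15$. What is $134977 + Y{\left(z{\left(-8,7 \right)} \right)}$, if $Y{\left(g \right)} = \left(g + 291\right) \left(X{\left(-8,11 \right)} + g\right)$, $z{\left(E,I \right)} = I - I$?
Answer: $130612$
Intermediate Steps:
$z{\left(E,I \right)} = 0$
$Y{\left(g \right)} = \left(-15 + g\right) \left(291 + g\right)$ ($Y{\left(g \right)} = \left(g + 291\right) \left(-15 + g\right) = \left(291 + g\right) \left(-15 + g\right) = \left(-15 + g\right) \left(291 + g\right)$)
$134977 + Y{\left(z{\left(-8,7 \right)} \right)} = 134977 + \left(-4365 + 0^{2} + 276 \cdot 0\right) = 134977 + \left(-4365 + 0 + 0\right) = 134977 - 4365 = 130612$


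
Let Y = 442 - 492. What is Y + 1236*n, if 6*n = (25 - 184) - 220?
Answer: -78124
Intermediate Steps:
Y = -50
n = -379/6 (n = ((25 - 184) - 220)/6 = (-159 - 220)/6 = (⅙)*(-379) = -379/6 ≈ -63.167)
Y + 1236*n = -50 + 1236*(-379/6) = -50 - 78074 = -78124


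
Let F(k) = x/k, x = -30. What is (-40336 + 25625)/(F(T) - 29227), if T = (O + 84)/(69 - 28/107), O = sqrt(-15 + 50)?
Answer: 34590705165767513/68780908880748241 + 347320090050*sqrt(35)/68780908880748241 ≈ 0.50294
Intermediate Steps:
O = sqrt(35) ≈ 5.9161
T = 8988/7355 + 107*sqrt(35)/7355 (T = (sqrt(35) + 84)/(69 - 28/107) = (84 + sqrt(35))/(69 - 28*1/107) = (84 + sqrt(35))/(69 - 28/107) = (84 + sqrt(35))/(7355/107) = (84 + sqrt(35))*(107/7355) = 8988/7355 + 107*sqrt(35)/7355 ≈ 1.3081)
F(k) = -30/k
(-40336 + 25625)/(F(T) - 29227) = (-40336 + 25625)/(-30/(8988/7355 + 107*sqrt(35)/7355) - 29227) = -14711/(-29227 - 30/(8988/7355 + 107*sqrt(35)/7355))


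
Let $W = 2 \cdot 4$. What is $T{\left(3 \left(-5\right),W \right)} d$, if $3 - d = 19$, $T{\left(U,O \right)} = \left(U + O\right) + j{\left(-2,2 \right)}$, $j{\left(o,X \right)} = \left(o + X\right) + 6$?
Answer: $16$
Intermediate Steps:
$W = 8$
$j{\left(o,X \right)} = 6 + X + o$ ($j{\left(o,X \right)} = \left(X + o\right) + 6 = 6 + X + o$)
$T{\left(U,O \right)} = 6 + O + U$ ($T{\left(U,O \right)} = \left(U + O\right) + \left(6 + 2 - 2\right) = \left(O + U\right) + 6 = 6 + O + U$)
$d = -16$ ($d = 3 - 19 = -16$)
$T{\left(3 \left(-5\right),W \right)} d = \left(6 + 8 + 3 \left(-5\right)\right) \left(-16\right) = \left(6 + 8 - 15\right) \left(-16\right) = \left(-1\right) \left(-16\right) = 16$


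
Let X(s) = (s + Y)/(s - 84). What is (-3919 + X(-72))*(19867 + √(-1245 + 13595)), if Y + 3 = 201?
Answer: -2024745305/26 - 509575*√494/26 ≈ -7.8310e+7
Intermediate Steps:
Y = 198 (Y = -3 + 201 = 198)
X(s) = (198 + s)/(-84 + s) (X(s) = (s + 198)/(s - 84) = (198 + s)/(-84 + s))
(-3919 + X(-72))*(19867 + √(-1245 + 13595)) = (-3919 + (198 - 72)/(-84 - 72))*(19867 + √(-1245 + 13595)) = (-3919 + 126/(-156))*(19867 + √12350) = (-3919 - 1/156*126)*(19867 + 5*√494) = (-3919 - 21/26)*(19867 + 5*√494) = -101915*(19867 + 5*√494)/26 = -2024745305/26 - 509575*√494/26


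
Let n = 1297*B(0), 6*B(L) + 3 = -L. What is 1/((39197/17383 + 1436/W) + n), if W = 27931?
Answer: -971049146/627485824391 ≈ -0.0015475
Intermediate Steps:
B(L) = -1/2 - L/6 (B(L) = -1/2 + (-L)/6 = -1/2 - L/6)
n = -1297/2 (n = 1297*(-1/2 - 1/6*0) = 1297*(-1/2 + 0) = 1297*(-1/2) = -1297/2 ≈ -648.50)
1/((39197/17383 + 1436/W) + n) = 1/((39197/17383 + 1436/27931) - 1297/2) = 1/(1119773395/485524573 - 1297/2) = 1/(-627485824391/971049146) = -971049146/627485824391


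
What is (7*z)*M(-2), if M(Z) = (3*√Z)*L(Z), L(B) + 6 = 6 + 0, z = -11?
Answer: 0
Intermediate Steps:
L(B) = 0 (L(B) = -6 + (6 + 0) = -6 + 6 = 0)
M(Z) = 0 (M(Z) = (3*√Z)*0 = 0)
(7*z)*M(-2) = (7*(-11))*0 = -77*0 = 0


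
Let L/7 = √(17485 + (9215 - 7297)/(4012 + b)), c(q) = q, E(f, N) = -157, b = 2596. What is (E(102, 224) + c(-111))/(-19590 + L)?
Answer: 826018880/60244714469 + 3752*√973860726/180734143407 ≈ 0.014359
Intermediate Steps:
L = 7*√973860726/236 (L = 7*√(17485 + (9215 - 7297)/(4012 + 2596)) = 7*√(17485 + 1918/6608) = 7*√(17485 + 1918*(1/6608)) = 7*√(17485 + 137/472) = 7*√(8253057/472) = 7*(√973860726/236) = 7*√973860726/236 ≈ 925.62)
(E(102, 224) + c(-111))/(-19590 + L) = (-157 - 111)/(-19590 + 7*√973860726/236) = -268/(-19590 + 7*√973860726/236)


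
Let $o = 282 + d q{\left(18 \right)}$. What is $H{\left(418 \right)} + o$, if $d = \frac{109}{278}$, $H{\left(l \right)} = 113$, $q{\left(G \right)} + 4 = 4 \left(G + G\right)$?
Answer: $\frac{62535}{139} \approx 449.89$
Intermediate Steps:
$q{\left(G \right)} = -4 + 8 G$ ($q{\left(G \right)} = -4 + 4 \left(G + G\right) = -4 + 4 \cdot 2 G = -4 + 8 G$)
$d = \frac{109}{278}$ ($d = 109 \cdot \frac{1}{278} = \frac{109}{278} \approx 0.39209$)
$o = \frac{46828}{139}$ ($o = 282 + \frac{109 \left(-4 + 8 \cdot 18\right)}{278} = 282 + \frac{109 \left(-4 + 144\right)}{278} = 282 + \frac{109}{278} \cdot 140 = 282 + \frac{7630}{139} = \frac{46828}{139} \approx 336.89$)
$H{\left(418 \right)} + o = 113 + \frac{46828}{139} = \frac{62535}{139}$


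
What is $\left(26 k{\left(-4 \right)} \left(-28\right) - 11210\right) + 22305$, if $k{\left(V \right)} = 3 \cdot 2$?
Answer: $6727$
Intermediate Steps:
$k{\left(V \right)} = 6$
$\left(26 k{\left(-4 \right)} \left(-28\right) - 11210\right) + 22305 = \left(26 \cdot 6 \left(-28\right) - 11210\right) + 22305 = \left(156 \left(-28\right) - 11210\right) + 22305 = \left(-4368 - 11210\right) + 22305 = -15578 + 22305 = 6727$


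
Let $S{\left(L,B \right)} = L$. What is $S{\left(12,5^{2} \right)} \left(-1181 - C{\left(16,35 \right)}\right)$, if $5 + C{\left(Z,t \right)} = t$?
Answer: $-14532$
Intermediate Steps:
$C{\left(Z,t \right)} = -5 + t$
$S{\left(12,5^{2} \right)} \left(-1181 - C{\left(16,35 \right)}\right) = 12 \left(-1181 - \left(-5 + 35\right)\right) = 12 \left(-1181 - 30\right) = 12 \left(-1211\right) = -14532$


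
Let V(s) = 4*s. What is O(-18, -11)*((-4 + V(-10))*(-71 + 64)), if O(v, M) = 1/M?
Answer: -28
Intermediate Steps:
O(-18, -11)*((-4 + V(-10))*(-71 + 64)) = ((-4 + 4*(-10))*(-71 + 64))/(-11) = -(-4 - 40)*(-7)/11 = -(-4)*(-7) = -1/11*308 = -28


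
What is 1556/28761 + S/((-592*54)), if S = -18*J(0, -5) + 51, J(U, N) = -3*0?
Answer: 5363933/102159072 ≈ 0.052506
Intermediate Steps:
J(U, N) = 0
S = 51 (S = -18*0 + 51 = 0 + 51 = 51)
1556/28761 + S/((-592*54)) = 1556/28761 + 51/((-592*54)) = 1556*(1/28761) + 51/(-31968) = 1556/28761 + 51*(-1/31968) = 1556/28761 - 17/10656 = 5363933/102159072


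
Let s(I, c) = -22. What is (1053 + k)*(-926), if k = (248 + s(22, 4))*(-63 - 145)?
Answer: 42554330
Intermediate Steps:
k = -47008 (k = (248 - 22)*(-63 - 145) = 226*(-208) = -47008)
(1053 + k)*(-926) = (1053 - 47008)*(-926) = -45955*(-926) = 42554330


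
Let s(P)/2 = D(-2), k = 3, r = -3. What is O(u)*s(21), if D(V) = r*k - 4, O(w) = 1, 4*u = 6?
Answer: -26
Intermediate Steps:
u = 3/2 (u = (1/4)*6 = 3/2 ≈ 1.5000)
D(V) = -13 (D(V) = -3*3 - 4 = -9 - 4 = -13)
s(P) = -26 (s(P) = 2*(-13) = -26)
O(u)*s(21) = 1*(-26) = -26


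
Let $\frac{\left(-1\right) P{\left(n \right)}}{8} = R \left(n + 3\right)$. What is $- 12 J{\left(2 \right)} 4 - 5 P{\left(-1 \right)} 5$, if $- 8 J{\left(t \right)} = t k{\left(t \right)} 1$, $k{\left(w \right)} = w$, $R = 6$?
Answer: $57600$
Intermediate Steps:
$P{\left(n \right)} = -144 - 48 n$ ($P{\left(n \right)} = - 8 \cdot 6 \left(n + 3\right) = - 8 \cdot 6 \left(3 + n\right) = - 8 \left(18 + 6 n\right) = -144 - 48 n$)
$J{\left(t \right)} = - \frac{t^{2}}{8}$ ($J{\left(t \right)} = - \frac{t t 1}{8} = - \frac{t^{2} \cdot 1}{8} = - \frac{t^{2}}{8}$)
$- 12 J{\left(2 \right)} 4 - 5 P{\left(-1 \right)} 5 = - 12 \left(- \frac{2^{2}}{8}\right) 4 - 5 \left(-144 - -48\right) 5 = - 12 \left(\left(- \frac{1}{8}\right) 4\right) 4 - 5 \left(-144 + 48\right) 5 = \left(-12\right) \left(- \frac{1}{2}\right) 4 \left(-5\right) \left(-96\right) 5 = 6 \cdot 4 \cdot 480 \cdot 5 = 6 \cdot 4 \cdot 2400 = 6 \cdot 9600 = 57600$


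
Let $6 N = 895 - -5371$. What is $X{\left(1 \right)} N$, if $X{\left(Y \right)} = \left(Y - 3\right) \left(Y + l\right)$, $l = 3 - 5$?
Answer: $\frac{6266}{3} \approx 2088.7$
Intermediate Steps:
$N = \frac{3133}{3}$ ($N = \frac{895 - -5371}{6} = \frac{895 + 5371}{6} = \frac{1}{6} \cdot 6266 = \frac{3133}{3} \approx 1044.3$)
$l = -2$ ($l = 3 - 5 = -2$)
$X{\left(Y \right)} = \left(-3 + Y\right) \left(-2 + Y\right)$ ($X{\left(Y \right)} = \left(Y - 3\right) \left(Y - 2\right) = \left(-3 + Y\right) \left(-2 + Y\right)$)
$X{\left(1 \right)} N = \left(6 + 1^{2} - 5\right) \frac{3133}{3} = \left(6 + 1 - 5\right) \frac{3133}{3} = 2 \cdot \frac{3133}{3} = \frac{6266}{3}$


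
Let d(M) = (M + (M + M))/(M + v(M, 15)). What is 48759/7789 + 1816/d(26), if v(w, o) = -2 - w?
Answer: -12243223/303771 ≈ -40.304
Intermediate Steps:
d(M) = -3*M/2 (d(M) = (M + (M + M))/(M + (-2 - M)) = (M + 2*M)/(-2) = (3*M)*(-½) = -3*M/2)
48759/7789 + 1816/d(26) = 48759/7789 + 1816/((-3/2*26)) = 48759*(1/7789) + 1816/(-39) = 48759/7789 + 1816*(-1/39) = 48759/7789 - 1816/39 = -12243223/303771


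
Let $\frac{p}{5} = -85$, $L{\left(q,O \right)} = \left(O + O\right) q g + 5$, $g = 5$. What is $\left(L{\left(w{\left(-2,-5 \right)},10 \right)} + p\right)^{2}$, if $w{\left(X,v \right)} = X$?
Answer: $384400$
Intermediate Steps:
$L{\left(q,O \right)} = 5 + 10 O q$ ($L{\left(q,O \right)} = \left(O + O\right) q 5 + 5 = 2 O q 5 + 5 = 10 O q + 5 = 5 + 10 O q$)
$p = -425$ ($p = 5 \left(-85\right) = -425$)
$\left(L{\left(w{\left(-2,-5 \right)},10 \right)} + p\right)^{2} = \left(\left(5 + 10 \cdot 10 \left(-2\right)\right) - 425\right)^{2} = \left(\left(5 - 200\right) - 425\right)^{2} = \left(-195 - 425\right)^{2} = \left(-620\right)^{2} = 384400$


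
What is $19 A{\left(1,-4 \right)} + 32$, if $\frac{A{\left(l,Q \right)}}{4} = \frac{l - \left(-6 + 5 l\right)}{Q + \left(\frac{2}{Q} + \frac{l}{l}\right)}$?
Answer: $- \frac{80}{7} \approx -11.429$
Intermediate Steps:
$A{\left(l,Q \right)} = \frac{4 \left(6 - 4 l\right)}{1 + Q + \frac{2}{Q}}$ ($A{\left(l,Q \right)} = 4 \frac{l - \left(-6 + 5 l\right)}{Q + \left(\frac{2}{Q} + \frac{l}{l}\right)} = 4 \frac{l - \left(-6 + 5 l\right)}{Q + \left(\frac{2}{Q} + 1\right)} = 4 \frac{6 - 4 l}{Q + \left(1 + \frac{2}{Q}\right)} = 4 \frac{6 - 4 l}{1 + Q + \frac{2}{Q}} = \frac{4 \left(6 - 4 l\right)}{1 + Q + \frac{2}{Q}}$)
$19 A{\left(1,-4 \right)} + 32 = 19 \cdot 8 \left(-4\right) \frac{1}{2 - 4 + \left(-4\right)^{2}} \left(3 - 2\right) + 32 = 19 \cdot 8 \left(-4\right) \frac{1}{2 - 4 + 16} \left(3 - 2\right) + 32 = 19 \cdot 8 \left(-4\right) \frac{1}{14} \cdot 1 + 32 = 19 \left(- \frac{16}{7}\right) + 32 = - \frac{304}{7} + 32 = - \frac{80}{7}$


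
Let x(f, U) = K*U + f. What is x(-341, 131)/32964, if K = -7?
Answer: -629/16482 ≈ -0.038163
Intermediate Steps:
x(f, U) = f - 7*U (x(f, U) = -7*U + f = f - 7*U)
x(-341, 131)/32964 = (-341 - 7*131)/32964 = (-341 - 917)*(1/32964) = -1258*1/32964 = -629/16482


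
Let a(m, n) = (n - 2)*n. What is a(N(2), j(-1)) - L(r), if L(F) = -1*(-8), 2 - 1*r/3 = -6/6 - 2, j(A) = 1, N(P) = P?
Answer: -9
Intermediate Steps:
a(m, n) = n*(-2 + n) (a(m, n) = (-2 + n)*n = n*(-2 + n))
r = 15 (r = 6 - 3*(-6/6 - 2) = 6 - 3*(-6*1/6 - 2) = 6 - 3*(-1 - 2) = 6 - 3*(-3) = 6 + 9 = 15)
L(F) = 8
a(N(2), j(-1)) - L(r) = 1*(-2 + 1) - 1*8 = 1*(-1) - 8 = -1 - 8 = -9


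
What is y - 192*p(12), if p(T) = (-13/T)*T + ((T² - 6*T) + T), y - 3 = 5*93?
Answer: -13164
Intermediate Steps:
y = 468 (y = 3 + 5*93 = 3 + 465 = 468)
p(T) = -13 + T² - 5*T (p(T) = -13 + (T² - 5*T) = -13 + T² - 5*T)
y - 192*p(12) = 468 - 192*(-13 + 12² - 5*12) = 468 - 192*(-13 + 144 - 60) = 468 - 192*71 = 468 - 13632 = -13164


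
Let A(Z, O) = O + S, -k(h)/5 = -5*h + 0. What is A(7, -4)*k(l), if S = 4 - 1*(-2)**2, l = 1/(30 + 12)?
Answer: -50/21 ≈ -2.3810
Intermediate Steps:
l = 1/42 ≈ 0.023810
S = 0 (S = 4 - 1*4 = 4 - 4 = 0)
k(h) = 25*h (k(h) = -5*(-5*h + 0) = -(-25)*h = 25*h)
A(Z, O) = O (A(Z, O) = O + 0 = O)
A(7, -4)*k(l) = -100/42 = -4*25/42 = -50/21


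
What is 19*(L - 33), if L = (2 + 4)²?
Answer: 57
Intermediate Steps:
L = 36 (L = 6² = 36)
19*(L - 33) = 19*(36 - 33) = 19*3 = 57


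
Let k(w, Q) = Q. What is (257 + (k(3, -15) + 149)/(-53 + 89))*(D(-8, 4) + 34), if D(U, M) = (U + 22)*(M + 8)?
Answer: 473993/9 ≈ 52666.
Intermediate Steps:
D(U, M) = (8 + M)*(22 + U) (D(U, M) = (22 + U)*(8 + M) = (8 + M)*(22 + U))
(257 + (k(3, -15) + 149)/(-53 + 89))*(D(-8, 4) + 34) = (257 + (-15 + 149)/(-53 + 89))*((176 + 8*(-8) + 22*4 + 4*(-8)) + 34) = (257 + 134/36)*((176 - 64 + 88 - 32) + 34) = (257 + 134*(1/36))*(168 + 34) = (257 + 67/18)*202 = (4693/18)*202 = 473993/9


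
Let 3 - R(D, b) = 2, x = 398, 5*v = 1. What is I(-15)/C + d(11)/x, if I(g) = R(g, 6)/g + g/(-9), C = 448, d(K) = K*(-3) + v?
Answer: -4393/55720 ≈ -0.078841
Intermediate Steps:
v = ⅕ (v = (⅕)*1 = ⅕ ≈ 0.20000)
R(D, b) = 1 (R(D, b) = 3 - 1*2 = 3 - 2 = 1)
d(K) = ⅕ - 3*K (d(K) = K*(-3) + ⅕ = -3*K + ⅕ = ⅕ - 3*K)
I(g) = 1/g - g/9 (I(g) = 1/g + g/(-9) = 1/g + g*(-⅑) = 1/g - g/9)
I(-15)/C + d(11)/x = (1/(-15) - ⅑*(-15))/448 + (⅕ - 3*11)/398 = (-1/15 + 5/3)*(1/448) + (⅕ - 33)*(1/398) = (8/5)*(1/448) - 164/5*1/398 = 1/280 - 82/995 = -4393/55720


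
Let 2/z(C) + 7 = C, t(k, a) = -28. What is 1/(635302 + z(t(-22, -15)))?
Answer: 35/22235568 ≈ 1.5741e-6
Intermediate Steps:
z(C) = 2/(-7 + C)
1/(635302 + z(t(-22, -15))) = 1/(635302 + 2/(-7 - 28)) = 1/(635302 + 2/(-35)) = 1/(635302 + 2*(-1/35)) = 1/(635302 - 2/35) = 1/(22235568/35) = 35/22235568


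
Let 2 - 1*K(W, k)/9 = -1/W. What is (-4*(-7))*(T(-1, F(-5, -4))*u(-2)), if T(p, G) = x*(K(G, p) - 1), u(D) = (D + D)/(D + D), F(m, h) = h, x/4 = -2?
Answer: -3304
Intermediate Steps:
K(W, k) = 18 + 9/W (K(W, k) = 18 - (-9)/W = 18 + 9/W)
x = -8 (x = 4*(-2) = -8)
u(D) = 1 (u(D) = (2*D)/((2*D)) = (2*D)*(1/(2*D)) = 1)
T(p, G) = -136 - 72/G (T(p, G) = -8*((18 + 9/G) - 1) = -8*(17 + 9/G) = -136 - 72/G)
(-4*(-7))*(T(-1, F(-5, -4))*u(-2)) = (-4*(-7))*((-136 - 72/(-4))*1) = 28*((-136 - 72*(-1/4))*1) = 28*((-136 + 18)*1) = 28*(-118*1) = 28*(-118) = -3304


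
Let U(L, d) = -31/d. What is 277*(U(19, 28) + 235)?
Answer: 1814073/28 ≈ 64788.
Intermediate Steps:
277*(U(19, 28) + 235) = 277*(-31/28 + 235) = 277*(6549/28) = 1814073/28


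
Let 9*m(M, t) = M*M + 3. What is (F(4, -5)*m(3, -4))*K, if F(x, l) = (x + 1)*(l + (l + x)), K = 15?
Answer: -600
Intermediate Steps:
m(M, t) = ⅓ + M²/9 (m(M, t) = (M*M + 3)/9 = (M² + 3)/9 = (3 + M²)/9 = ⅓ + M²/9)
F(x, l) = (1 + x)*(x + 2*l)
(F(4, -5)*m(3, -4))*K = ((4 + 4² + 2*(-5) + 2*(-5)*4)*(⅓ + (⅑)*3²))*15 = ((4 + 16 - 10 - 40)*(⅓ + (⅑)*9))*15 = -30*(⅓ + 1)*15 = -30*4/3*15 = -40*15 = -600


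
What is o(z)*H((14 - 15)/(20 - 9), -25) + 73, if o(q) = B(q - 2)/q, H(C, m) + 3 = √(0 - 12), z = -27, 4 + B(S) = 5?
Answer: 658/9 - 2*I*√3/27 ≈ 73.111 - 0.1283*I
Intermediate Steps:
B(S) = 1 (B(S) = -4 + 5 = 1)
H(C, m) = -3 + 2*I*√3 (H(C, m) = -3 + √(0 - 12) = -3 + √(-12) = -3 + 2*I*√3)
o(q) = 1/q
o(z)*H((14 - 15)/(20 - 9), -25) + 73 = (-3 + 2*I*√3)/(-27) + 73 = -(-3 + 2*I*√3)/27 + 73 = (⅑ - 2*I*√3/27) + 73 = 658/9 - 2*I*√3/27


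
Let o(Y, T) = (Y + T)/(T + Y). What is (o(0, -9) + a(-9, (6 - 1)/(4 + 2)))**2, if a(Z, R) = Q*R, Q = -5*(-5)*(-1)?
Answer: 14161/36 ≈ 393.36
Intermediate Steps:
Q = -25 (Q = 25*(-1) = -25)
o(Y, T) = 1 (o(Y, T) = (T + Y)/(T + Y) = 1)
a(Z, R) = -25*R
(o(0, -9) + a(-9, (6 - 1)/(4 + 2)))**2 = (1 - 25*(6 - 1)/(4 + 2))**2 = (1 - 125/6)**2 = (-119/6)**2 = 14161/36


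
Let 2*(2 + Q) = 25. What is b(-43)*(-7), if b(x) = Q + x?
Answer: 455/2 ≈ 227.50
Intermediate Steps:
Q = 21/2 (Q = -2 + (1/2)*25 = -2 + 25/2 = 21/2 ≈ 10.500)
b(x) = 21/2 + x
b(-43)*(-7) = (21/2 - 43)*(-7) = -65/2*(-7) = 455/2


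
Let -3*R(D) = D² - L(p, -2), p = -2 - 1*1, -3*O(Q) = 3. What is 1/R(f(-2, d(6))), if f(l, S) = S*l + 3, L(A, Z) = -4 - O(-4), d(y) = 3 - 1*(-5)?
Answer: -3/172 ≈ -0.017442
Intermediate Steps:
O(Q) = -1 (O(Q) = -⅓*3 = -1)
d(y) = 8 (d(y) = 3 + 5 = 8)
p = -3 (p = -2 - 1 = -3)
L(A, Z) = -3 (L(A, Z) = -4 - 1*(-1) = -4 + 1 = -3)
f(l, S) = 3 + S*l
R(D) = -1 - D²/3 (R(D) = -(D² - 1*(-3))/3 = -(D² + 3)/3 = -(3 + D²)/3 = -1 - D²/3)
1/R(f(-2, d(6))) = 1/(-1 - (3 + 8*(-2))²/3) = 1/(-1 - (3 - 16)²/3) = 1/(-1 - ⅓*(-13)²) = 1/(-1 - ⅓*169) = 1/(-1 - 169/3) = 1/(-172/3) = -3/172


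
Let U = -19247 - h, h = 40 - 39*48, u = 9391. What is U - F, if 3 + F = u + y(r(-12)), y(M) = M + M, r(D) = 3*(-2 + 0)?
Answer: -26791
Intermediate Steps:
r(D) = -6 (r(D) = 3*(-2) = -6)
h = -1832 (h = 40 - 1872 = -1832)
y(M) = 2*M
F = 9376 (F = -3 + (9391 + 2*(-6)) = -3 + (9391 - 12) = -3 + 9379 = 9376)
U = -17415 (U = -19247 - 1*(-1832) = -19247 + 1832 = -17415)
U - F = -17415 - 1*9376 = -17415 - 9376 = -26791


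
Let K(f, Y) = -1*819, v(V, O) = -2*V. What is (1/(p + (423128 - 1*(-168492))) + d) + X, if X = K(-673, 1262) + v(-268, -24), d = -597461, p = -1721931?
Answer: -675636618385/1130311 ≈ -5.9774e+5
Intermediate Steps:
K(f, Y) = -819
X = -283 (X = -819 - 2*(-268) = -819 + 536 = -283)
(1/(p + (423128 - 1*(-168492))) + d) + X = (1/(-1721931 + (423128 - 1*(-168492))) - 597461) - 283 = (1/(-1721931 + (423128 + 168492)) - 597461) - 283 = (1/(-1721931 + 591620) - 597461) - 283 = (1/(-1130311) - 597461) - 283 = (-1/1130311 - 597461) - 283 = -675316740372/1130311 - 283 = -675636618385/1130311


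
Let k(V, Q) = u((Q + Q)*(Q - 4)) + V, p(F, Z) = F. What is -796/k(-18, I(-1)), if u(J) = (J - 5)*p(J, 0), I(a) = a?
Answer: -199/8 ≈ -24.875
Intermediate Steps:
u(J) = J*(-5 + J) (u(J) = (J - 5)*J = (-5 + J)*J = J*(-5 + J))
k(V, Q) = V + 2*Q*(-5 + 2*Q*(-4 + Q))*(-4 + Q) (k(V, Q) = ((Q + Q)*(Q - 4))*(-5 + (Q + Q)*(Q - 4)) + V = ((2*Q)*(-4 + Q))*(-5 + (2*Q)*(-4 + Q)) + V = (2*Q*(-4 + Q))*(-5 + 2*Q*(-4 + Q)) + V = 2*Q*(-5 + 2*Q*(-4 + Q))*(-4 + Q) + V = V + 2*Q*(-5 + 2*Q*(-4 + Q))*(-4 + Q))
-796/k(-18, I(-1)) = -796/(-18 + 2*(-1)*(-5 + 2*(-1)*(-4 - 1))*(-4 - 1)) = -796/(-18 + 2*(-1)*(-5 + 2*(-1)*(-5))*(-5)) = -796/(-18 + 2*(-1)*(-5 + 10)*(-5)) = -796/(-18 + 2*(-1)*5*(-5)) = -796/(-18 + 50) = -796/32 = -796*1/32 = -199/8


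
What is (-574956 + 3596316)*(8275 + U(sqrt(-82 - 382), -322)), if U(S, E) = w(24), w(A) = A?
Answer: 25074266640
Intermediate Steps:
U(S, E) = 24
(-574956 + 3596316)*(8275 + U(sqrt(-82 - 382), -322)) = (-574956 + 3596316)*(8275 + 24) = 3021360*8299 = 25074266640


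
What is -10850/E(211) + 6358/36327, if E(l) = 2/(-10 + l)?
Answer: -39611862617/36327 ≈ -1.0904e+6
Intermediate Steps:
-10850/E(211) + 6358/36327 = -10850/(2/(-10 + 211)) + 6358/36327 = -10850/(2/201) + 6358*(1/36327) = -10850/(2*(1/201)) + 6358/36327 = -10850/2/201 + 6358/36327 = -10850*201/2 + 6358/36327 = -1090425 + 6358/36327 = -39611862617/36327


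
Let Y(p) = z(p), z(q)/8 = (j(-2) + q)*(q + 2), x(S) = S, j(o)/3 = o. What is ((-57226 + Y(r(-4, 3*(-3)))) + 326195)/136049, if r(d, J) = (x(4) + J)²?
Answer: 273073/136049 ≈ 2.0072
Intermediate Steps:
j(o) = 3*o
r(d, J) = (4 + J)²
z(q) = 8*(-6 + q)*(2 + q) (z(q) = 8*((3*(-2) + q)*(q + 2)) = 8*((-6 + q)*(2 + q)) = 8*(-6 + q)*(2 + q))
Y(p) = -96 - 32*p + 8*p²
((-57226 + Y(r(-4, 3*(-3)))) + 326195)/136049 = ((-57226 + (-96 - 32*(4 + 3*(-3))² + 8*((4 + 3*(-3))²)²)) + 326195)/136049 = ((-57226 + (-96 - 32*(4 - 9)² + 8*((4 - 9)²)²)) + 326195)*(1/136049) = ((-57226 + (-96 - 32*(-5)² + 8*((-5)²)²)) + 326195)*(1/136049) = ((-57226 + (-96 - 32*25 + 8*25²)) + 326195)*(1/136049) = ((-57226 + (-96 - 800 + 8*625)) + 326195)*(1/136049) = ((-57226 + (-96 - 800 + 5000)) + 326195)*(1/136049) = ((-57226 + 4104) + 326195)*(1/136049) = (-53122 + 326195)*(1/136049) = 273073*(1/136049) = 273073/136049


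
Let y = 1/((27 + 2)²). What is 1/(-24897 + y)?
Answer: -841/20938376 ≈ -4.0165e-5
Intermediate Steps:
y = 1/841 (y = 1/(29²) = 1/841 ≈ 0.0011891)
1/(-24897 + y) = 1/(-24897 + 1/841) = 1/(-20938376/841) = -841/20938376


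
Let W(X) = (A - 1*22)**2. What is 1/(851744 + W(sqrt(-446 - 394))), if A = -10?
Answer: 1/852768 ≈ 1.1727e-6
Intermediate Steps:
W(X) = 1024 (W(X) = (-10 - 1*22)**2 = (-10 - 22)**2 = (-32)**2 = 1024)
1/(851744 + W(sqrt(-446 - 394))) = 1/(851744 + 1024) = 1/852768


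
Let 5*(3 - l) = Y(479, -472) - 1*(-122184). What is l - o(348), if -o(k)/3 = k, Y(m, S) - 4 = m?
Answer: -117432/5 ≈ -23486.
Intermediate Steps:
Y(m, S) = 4 + m
l = -122652/5 (l = 3 - ((4 + 479) - 1*(-122184))/5 = 3 - (483 + 122184)/5 = 3 - 1/5*122667 = 3 - 122667/5 = -122652/5 ≈ -24530.)
o(k) = -3*k
l - o(348) = -122652/5 - (-3)*348 = -122652/5 - 1*(-1044) = -122652/5 + 1044 = -117432/5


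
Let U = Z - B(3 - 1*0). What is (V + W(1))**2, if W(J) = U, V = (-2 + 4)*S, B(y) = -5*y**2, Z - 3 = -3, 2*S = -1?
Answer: 1936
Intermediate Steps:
S = -1/2 (S = (1/2)*(-1) = -1/2 ≈ -0.50000)
Z = 0 (Z = 3 - 3 = 0)
V = -1 (V = (-2 + 4)*(-1/2) = 2*(-1/2) = -1)
U = 45 (U = 0 - (-5)*(3 - 1*0)**2 = 0 - (-5)*(3 + 0)**2 = 0 - (-5)*3**2 = 0 - (-5)*9 = 0 - 1*(-45) = 0 + 45 = 45)
W(J) = 45
(V + W(1))**2 = (-1 + 45)**2 = 44**2 = 1936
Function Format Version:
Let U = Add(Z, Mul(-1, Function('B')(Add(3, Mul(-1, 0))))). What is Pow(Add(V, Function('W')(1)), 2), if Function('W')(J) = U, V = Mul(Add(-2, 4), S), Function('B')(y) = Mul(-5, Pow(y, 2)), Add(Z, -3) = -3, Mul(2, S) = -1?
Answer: 1936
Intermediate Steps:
S = Rational(-1, 2) (S = Mul(Rational(1, 2), -1) = Rational(-1, 2) ≈ -0.50000)
Z = 0 (Z = Add(3, -3) = 0)
V = -1 (V = Mul(Add(-2, 4), Rational(-1, 2)) = Mul(2, Rational(-1, 2)) = -1)
U = 45 (U = Add(0, Mul(-1, Mul(-5, Pow(Add(3, Mul(-1, 0)), 2)))) = Add(0, Mul(-1, Mul(-5, Pow(Add(3, 0), 2)))) = Add(0, Mul(-1, Mul(-5, Pow(3, 2)))) = Add(0, Mul(-1, Mul(-5, 9))) = Add(0, Mul(-1, -45)) = Add(0, 45) = 45)
Function('W')(J) = 45
Pow(Add(V, Function('W')(1)), 2) = Pow(Add(-1, 45), 2) = Pow(44, 2) = 1936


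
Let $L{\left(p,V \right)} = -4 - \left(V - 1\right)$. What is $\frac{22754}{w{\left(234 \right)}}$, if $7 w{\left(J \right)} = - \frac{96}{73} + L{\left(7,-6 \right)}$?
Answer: $\frac{11627294}{123} \approx 94531.0$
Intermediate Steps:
$L{\left(p,V \right)} = -3 - V$ ($L{\left(p,V \right)} = -4 - \left(-1 + V\right) = -3 - V$)
$w{\left(J \right)} = \frac{123}{511}$ ($w{\left(J \right)} = \frac{- \frac{96}{73} - -3}{7} = \frac{\left(-96\right) \frac{1}{73} + \left(-3 + 6\right)}{7} = \frac{- \frac{96}{73} + 3}{7} = \frac{1}{7} \cdot \frac{123}{73} = \frac{123}{511}$)
$\frac{22754}{w{\left(234 \right)}} = \frac{22754}{\frac{123}{511}} = 22754 \cdot \frac{511}{123} = \frac{11627294}{123}$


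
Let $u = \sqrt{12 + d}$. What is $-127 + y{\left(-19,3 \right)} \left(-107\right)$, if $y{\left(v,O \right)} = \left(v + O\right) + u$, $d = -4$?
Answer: $1585 - 214 \sqrt{2} \approx 1282.4$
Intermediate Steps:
$u = 2 \sqrt{2}$ ($u = \sqrt{12 - 4} = \sqrt{8} = 2 \sqrt{2} \approx 2.8284$)
$y{\left(v,O \right)} = O + v + 2 \sqrt{2}$ ($y{\left(v,O \right)} = \left(v + O\right) + 2 \sqrt{2} = \left(O + v\right) + 2 \sqrt{2} = O + v + 2 \sqrt{2}$)
$-127 + y{\left(-19,3 \right)} \left(-107\right) = -127 + \left(3 - 19 + 2 \sqrt{2}\right) \left(-107\right) = -127 + \left(-16 + 2 \sqrt{2}\right) \left(-107\right) = -127 + \left(1712 - 214 \sqrt{2}\right) = 1585 - 214 \sqrt{2}$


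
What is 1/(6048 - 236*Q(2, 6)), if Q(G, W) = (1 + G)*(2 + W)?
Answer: 1/384 ≈ 0.0026042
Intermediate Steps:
1/(6048 - 236*Q(2, 6)) = 1/(6048 - 236*(2 + 6 + 2*2 + 2*6)) = 1/(6048 - 236*(2 + 6 + 4 + 12)) = 1/(6048 - 236*24) = 1/(6048 - 5664) = 1/384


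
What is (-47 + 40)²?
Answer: 49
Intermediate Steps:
(-47 + 40)² = (-7)² = 49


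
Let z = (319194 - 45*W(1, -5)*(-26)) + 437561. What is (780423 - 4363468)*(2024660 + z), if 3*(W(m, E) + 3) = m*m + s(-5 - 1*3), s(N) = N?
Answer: -9943576907875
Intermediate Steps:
W(m, E) = -17/3 + m²/3 (W(m, E) = -3 + (m*m + (-5 - 1*3))/3 = -3 + (m² + (-5 - 3))/3 = -3 + (m² - 8)/3 = -3 + (-8 + m²)/3 = -3 + (-8/3 + m²/3) = -17/3 + m²/3)
z = 750515 (z = (319194 - 45*(-17/3 + (⅓)*1²)*(-26)) + 437561 = (319194 - 45*(-17/3 + (⅓)*1)*(-26)) + 437561 = (319194 - 45*(-17/3 + ⅓)*(-26)) + 437561 = (319194 - 45*(-16/3)*(-26)) + 437561 = (319194 + 240*(-26)) + 437561 = (319194 - 6240) + 437561 = 312954 + 437561 = 750515)
(780423 - 4363468)*(2024660 + z) = (780423 - 4363468)*(2024660 + 750515) = -3583045*2775175 = -9943576907875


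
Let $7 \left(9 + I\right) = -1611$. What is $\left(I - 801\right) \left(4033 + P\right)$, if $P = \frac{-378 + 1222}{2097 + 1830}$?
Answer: $- \frac{38439881745}{9163} \approx -4.1951 \cdot 10^{6}$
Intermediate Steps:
$I = - \frac{1674}{7}$ ($I = -9 + \frac{1}{7} \left(-1611\right) = -9 - \frac{1611}{7} = - \frac{1674}{7} \approx -239.14$)
$P = \frac{844}{3927} \approx 0.21492$
$\left(I - 801\right) \left(4033 + P\right) = \left(- \frac{1674}{7} - 801\right) \left(4033 + \frac{844}{3927}\right) = \left(- \frac{7281}{7}\right) \frac{15838435}{3927} = - \frac{38439881745}{9163}$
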